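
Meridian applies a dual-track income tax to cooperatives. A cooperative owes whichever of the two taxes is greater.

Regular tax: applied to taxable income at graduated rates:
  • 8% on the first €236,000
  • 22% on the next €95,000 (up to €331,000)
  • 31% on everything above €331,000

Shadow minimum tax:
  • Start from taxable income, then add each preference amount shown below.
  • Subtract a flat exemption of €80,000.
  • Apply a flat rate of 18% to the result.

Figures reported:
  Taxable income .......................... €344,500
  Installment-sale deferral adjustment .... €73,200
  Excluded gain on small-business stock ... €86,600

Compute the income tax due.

€76,374

Shadow minimum tax:
  Adjusted income: €344,500 + €73,200 + €86,600 = €504,300
  Less exemption €80,000 → base €424,300
  €424,300 × 18% = €76,374

Regular tax:
  €236,000 × 8% = €18,880
  €95,000 × 22% = €20,900
  €13,500 × 31% = €4,185
  → €43,965

€76,374 > €43,965, so the shadow minimum tax is the binding amount.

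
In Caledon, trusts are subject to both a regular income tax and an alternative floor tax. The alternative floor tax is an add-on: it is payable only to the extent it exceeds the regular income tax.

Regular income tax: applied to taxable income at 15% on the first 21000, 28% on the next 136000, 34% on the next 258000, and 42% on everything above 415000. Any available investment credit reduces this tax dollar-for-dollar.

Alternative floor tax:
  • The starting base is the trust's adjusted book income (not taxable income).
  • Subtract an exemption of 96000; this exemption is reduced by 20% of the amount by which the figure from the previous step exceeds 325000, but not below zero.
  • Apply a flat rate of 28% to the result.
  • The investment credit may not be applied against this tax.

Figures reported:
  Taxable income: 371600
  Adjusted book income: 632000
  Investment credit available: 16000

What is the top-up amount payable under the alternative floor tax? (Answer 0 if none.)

Alternative floor tax:
  Base (adjusted book income): 632000
  Exemption: 96000 − 20% × (632000 − 325000) = 96000 − 61400 = 34600
  Base: 632000 − 34600 = 597400
  597400 × 28% = 167272

Regular income tax:
  21000 × 15% = 3150
  136000 × 28% = 38080
  214600 × 34% = 72964
  → 114194
  Less investment credit 16000 → 98194

Excess of alternative floor tax over regular income tax: 167272 − 98194 = 69078.

69078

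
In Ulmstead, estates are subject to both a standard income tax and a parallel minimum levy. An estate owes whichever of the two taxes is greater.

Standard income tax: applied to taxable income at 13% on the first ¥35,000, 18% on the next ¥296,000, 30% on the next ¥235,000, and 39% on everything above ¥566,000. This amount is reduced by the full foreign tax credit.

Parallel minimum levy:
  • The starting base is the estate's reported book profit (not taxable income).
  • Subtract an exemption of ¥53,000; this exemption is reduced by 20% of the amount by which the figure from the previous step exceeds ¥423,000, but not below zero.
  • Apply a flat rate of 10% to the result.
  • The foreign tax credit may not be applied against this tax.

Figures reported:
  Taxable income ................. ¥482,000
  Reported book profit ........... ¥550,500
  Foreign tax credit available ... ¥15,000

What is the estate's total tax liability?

¥88,130

Standard income tax:
  ¥35,000 × 13% = ¥4,550
  ¥296,000 × 18% = ¥53,280
  ¥151,000 × 30% = ¥45,300
  → ¥103,130
  Less foreign tax credit ¥15,000 → ¥88,130

Parallel minimum levy:
  Base (reported book profit): ¥550,500
  Exemption: ¥53,000 − 20% × (¥550,500 − ¥423,000) = ¥53,000 − ¥25,500 = ¥27,500
  Base: ¥550,500 − ¥27,500 = ¥523,000
  ¥523,000 × 10% = ¥52,300

¥88,130 > ¥52,300, so the standard income tax governs.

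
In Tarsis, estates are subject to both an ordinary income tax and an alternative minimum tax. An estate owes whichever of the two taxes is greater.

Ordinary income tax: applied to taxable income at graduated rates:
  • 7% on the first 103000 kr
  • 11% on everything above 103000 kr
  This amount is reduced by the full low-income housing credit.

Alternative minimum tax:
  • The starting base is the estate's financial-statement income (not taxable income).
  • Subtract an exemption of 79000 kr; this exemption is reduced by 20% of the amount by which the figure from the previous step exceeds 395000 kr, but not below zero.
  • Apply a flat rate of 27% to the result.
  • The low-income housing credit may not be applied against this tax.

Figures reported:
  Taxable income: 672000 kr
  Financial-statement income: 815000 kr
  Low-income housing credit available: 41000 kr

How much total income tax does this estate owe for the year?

Alternative minimum tax:
  Base (financial-statement income): 815000 kr
  Exemption: 20% × (815000 kr − 395000 kr) = 84000 kr ≥ 79000 kr, so the exemption is fully phased out
  Base: 815000 kr − 0 kr = 815000 kr
  815000 kr × 27% = 220050 kr

Ordinary income tax:
  103000 kr × 7% = 7210 kr
  569000 kr × 11% = 62590 kr
  → 69800 kr
  Less low-income housing credit 41000 kr → 28800 kr

220050 kr > 28800 kr, so the alternative minimum tax is the binding amount.

220050 kr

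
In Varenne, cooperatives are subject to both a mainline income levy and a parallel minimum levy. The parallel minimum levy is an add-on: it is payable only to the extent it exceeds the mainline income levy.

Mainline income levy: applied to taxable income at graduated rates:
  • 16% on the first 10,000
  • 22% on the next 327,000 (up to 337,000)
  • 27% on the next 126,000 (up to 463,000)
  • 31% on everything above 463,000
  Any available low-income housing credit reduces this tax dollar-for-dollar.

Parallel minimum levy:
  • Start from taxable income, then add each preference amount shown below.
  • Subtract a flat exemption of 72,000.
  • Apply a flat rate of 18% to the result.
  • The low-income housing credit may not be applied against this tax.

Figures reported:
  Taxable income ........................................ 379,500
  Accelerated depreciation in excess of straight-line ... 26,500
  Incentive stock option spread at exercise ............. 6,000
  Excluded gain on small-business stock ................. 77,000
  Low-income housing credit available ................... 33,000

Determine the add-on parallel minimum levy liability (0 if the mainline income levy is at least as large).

23,045

Parallel minimum levy:
  Adjusted income: 379,500 + 26,500 + 6,000 + 77,000 = 489,000
  Less exemption 72,000 → base 417,000
  417,000 × 18% = 75,060

Mainline income levy:
  10,000 × 16% = 1,600
  327,000 × 22% = 71,940
  42,500 × 27% = 11,475
  → 85,015
  Less low-income housing credit 33,000 → 52,015

Excess of parallel minimum levy over mainline income levy: 75,060 − 52,015 = 23,045.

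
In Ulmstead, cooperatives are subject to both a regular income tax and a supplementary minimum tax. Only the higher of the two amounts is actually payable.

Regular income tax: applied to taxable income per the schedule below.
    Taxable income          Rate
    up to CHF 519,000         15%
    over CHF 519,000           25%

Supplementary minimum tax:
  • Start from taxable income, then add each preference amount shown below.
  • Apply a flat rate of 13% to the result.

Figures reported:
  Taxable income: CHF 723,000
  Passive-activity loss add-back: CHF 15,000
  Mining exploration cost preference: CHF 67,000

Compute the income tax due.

CHF 128,850

Regular income tax:
  CHF 519,000 × 15% = CHF 77,850
  CHF 204,000 × 25% = CHF 51,000
  → CHF 128,850

Supplementary minimum tax:
  Adjusted income: CHF 723,000 + CHF 15,000 + CHF 67,000 = CHF 805,000
  CHF 805,000 × 13% = CHF 104,650

CHF 128,850 > CHF 104,650, so the regular income tax governs.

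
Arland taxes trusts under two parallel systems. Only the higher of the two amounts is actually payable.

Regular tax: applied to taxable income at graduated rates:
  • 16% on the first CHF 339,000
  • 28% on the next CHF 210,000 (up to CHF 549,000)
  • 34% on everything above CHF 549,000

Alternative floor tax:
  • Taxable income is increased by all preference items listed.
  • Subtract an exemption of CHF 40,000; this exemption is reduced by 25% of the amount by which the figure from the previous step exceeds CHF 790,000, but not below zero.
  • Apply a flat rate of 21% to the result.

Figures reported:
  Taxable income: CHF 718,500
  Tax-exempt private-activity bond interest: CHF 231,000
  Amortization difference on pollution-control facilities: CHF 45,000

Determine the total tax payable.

CHF 208,845

Regular tax:
  CHF 339,000 × 16% = CHF 54,240
  CHF 210,000 × 28% = CHF 58,800
  CHF 169,500 × 34% = CHF 57,630
  → CHF 170,670

Alternative floor tax:
  Adjusted income: CHF 718,500 + CHF 231,000 + CHF 45,000 = CHF 994,500
  Exemption: 25% × (CHF 994,500 − CHF 790,000) = CHF 51,125 ≥ CHF 40,000, so the exemption is fully phased out
  Base: CHF 994,500 − CHF 0 = CHF 994,500
  CHF 994,500 × 21% = CHF 208,845

CHF 208,845 > CHF 170,670, so the alternative floor tax is the binding amount.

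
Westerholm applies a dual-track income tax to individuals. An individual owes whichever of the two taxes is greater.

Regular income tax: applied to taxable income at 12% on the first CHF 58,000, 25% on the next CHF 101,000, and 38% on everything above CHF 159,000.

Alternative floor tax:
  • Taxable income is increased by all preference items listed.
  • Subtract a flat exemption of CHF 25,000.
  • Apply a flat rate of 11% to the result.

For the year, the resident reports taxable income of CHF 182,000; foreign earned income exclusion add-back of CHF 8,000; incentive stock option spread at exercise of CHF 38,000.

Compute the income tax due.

Alternative floor tax:
  Adjusted income: CHF 182,000 + CHF 8,000 + CHF 38,000 = CHF 228,000
  Less exemption CHF 25,000 → base CHF 203,000
  CHF 203,000 × 11% = CHF 22,330

Regular income tax:
  CHF 58,000 × 12% = CHF 6,960
  CHF 101,000 × 25% = CHF 25,250
  CHF 23,000 × 38% = CHF 8,740
  → CHF 40,950

CHF 40,950 > CHF 22,330, so the regular income tax governs.

CHF 40,950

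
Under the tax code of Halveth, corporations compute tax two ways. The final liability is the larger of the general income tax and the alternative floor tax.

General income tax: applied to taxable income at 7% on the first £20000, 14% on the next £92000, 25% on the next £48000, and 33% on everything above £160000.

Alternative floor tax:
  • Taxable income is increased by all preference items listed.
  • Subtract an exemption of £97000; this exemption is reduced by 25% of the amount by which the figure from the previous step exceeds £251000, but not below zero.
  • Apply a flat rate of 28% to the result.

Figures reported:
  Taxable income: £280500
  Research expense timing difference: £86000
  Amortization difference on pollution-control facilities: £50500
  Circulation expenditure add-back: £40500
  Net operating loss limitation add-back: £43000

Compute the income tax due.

Alternative floor tax:
  Adjusted income: £280500 + £86000 + £50500 + £40500 + £43000 = £500500
  Exemption: £97000 − 25% × (£500500 − £251000) = £97000 − £62375 = £34625
  Base: £500500 − £34625 = £465875
  £465875 × 28% = £130445

General income tax:
  £20000 × 7% = £1400
  £92000 × 14% = £12880
  £48000 × 25% = £12000
  £120500 × 33% = £39765
  → £66045

£130445 > £66045, so the alternative floor tax is the binding amount.

£130445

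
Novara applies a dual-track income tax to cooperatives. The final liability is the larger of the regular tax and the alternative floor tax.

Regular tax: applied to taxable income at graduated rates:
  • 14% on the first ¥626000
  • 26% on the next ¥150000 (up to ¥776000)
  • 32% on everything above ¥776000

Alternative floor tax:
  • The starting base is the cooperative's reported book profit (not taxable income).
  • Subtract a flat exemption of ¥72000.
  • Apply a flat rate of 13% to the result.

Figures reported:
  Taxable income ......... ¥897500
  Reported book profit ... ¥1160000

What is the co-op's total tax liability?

Regular tax:
  ¥626000 × 14% = ¥87640
  ¥150000 × 26% = ¥39000
  ¥121500 × 32% = ¥38880
  → ¥165520

Alternative floor tax:
  Base (reported book profit): ¥1160000
  Less exemption ¥72000 → base ¥1088000
  ¥1088000 × 13% = ¥141440

¥165520 > ¥141440, so the regular tax governs.

¥165520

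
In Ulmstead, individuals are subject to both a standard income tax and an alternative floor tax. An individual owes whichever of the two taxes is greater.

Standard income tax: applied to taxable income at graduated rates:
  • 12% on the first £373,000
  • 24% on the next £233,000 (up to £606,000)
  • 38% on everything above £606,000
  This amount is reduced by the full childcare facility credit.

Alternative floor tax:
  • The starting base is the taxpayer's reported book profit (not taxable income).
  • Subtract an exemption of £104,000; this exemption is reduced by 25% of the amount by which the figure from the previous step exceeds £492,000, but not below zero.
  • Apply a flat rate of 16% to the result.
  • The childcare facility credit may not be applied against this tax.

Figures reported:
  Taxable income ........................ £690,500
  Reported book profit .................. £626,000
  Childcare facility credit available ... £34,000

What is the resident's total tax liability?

£98,790

Standard income tax:
  £373,000 × 12% = £44,760
  £233,000 × 24% = £55,920
  £84,500 × 38% = £32,110
  → £132,790
  Less childcare facility credit £34,000 → £98,790

Alternative floor tax:
  Base (reported book profit): £626,000
  Exemption: £104,000 − 25% × (£626,000 − £492,000) = £104,000 − £33,500 = £70,500
  Base: £626,000 − £70,500 = £555,500
  £555,500 × 16% = £88,880

£98,790 > £88,880, so the standard income tax governs.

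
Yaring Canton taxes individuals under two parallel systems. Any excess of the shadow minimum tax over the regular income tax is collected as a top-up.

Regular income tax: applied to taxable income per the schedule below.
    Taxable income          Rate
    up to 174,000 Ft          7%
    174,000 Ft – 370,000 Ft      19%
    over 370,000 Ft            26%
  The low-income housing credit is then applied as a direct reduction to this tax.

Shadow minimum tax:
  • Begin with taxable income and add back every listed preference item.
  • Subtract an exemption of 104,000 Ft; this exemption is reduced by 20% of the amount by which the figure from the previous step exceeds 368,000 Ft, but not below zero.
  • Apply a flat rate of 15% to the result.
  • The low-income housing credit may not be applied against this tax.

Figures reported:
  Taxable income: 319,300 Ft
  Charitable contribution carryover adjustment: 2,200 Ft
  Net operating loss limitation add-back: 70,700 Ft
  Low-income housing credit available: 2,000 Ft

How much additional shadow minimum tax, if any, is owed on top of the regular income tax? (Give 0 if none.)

6,169 Ft

Shadow minimum tax:
  Adjusted income: 319,300 Ft + 2,200 Ft + 70,700 Ft = 392,200 Ft
  Exemption: 104,000 Ft − 20% × (392,200 Ft − 368,000 Ft) = 104,000 Ft − 4,840 Ft = 99,160 Ft
  Base: 392,200 Ft − 99,160 Ft = 293,040 Ft
  293,040 Ft × 15% = 43,956 Ft

Regular income tax:
  174,000 Ft × 7% = 12,180 Ft
  145,300 Ft × 19% = 27,607 Ft
  → 39,787 Ft
  Less low-income housing credit 2,000 Ft → 37,787 Ft

Excess of shadow minimum tax over regular income tax: 43,956 Ft − 37,787 Ft = 6,169 Ft.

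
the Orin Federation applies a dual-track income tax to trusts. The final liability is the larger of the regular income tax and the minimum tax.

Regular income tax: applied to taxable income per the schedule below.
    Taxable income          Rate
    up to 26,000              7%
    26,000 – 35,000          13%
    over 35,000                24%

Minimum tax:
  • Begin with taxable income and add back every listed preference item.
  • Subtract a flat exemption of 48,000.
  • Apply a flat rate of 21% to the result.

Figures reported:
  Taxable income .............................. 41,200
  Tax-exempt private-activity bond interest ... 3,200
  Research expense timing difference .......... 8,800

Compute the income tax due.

4,478

Minimum tax:
  Adjusted income: 41,200 + 3,200 + 8,800 = 53,200
  Less exemption 48,000 → base 5,200
  5,200 × 21% = 1,092

Regular income tax:
  26,000 × 7% = 1,820
  9,000 × 13% = 1,170
  6,200 × 24% = 1,488
  → 4,478

4,478 > 1,092, so the regular income tax governs.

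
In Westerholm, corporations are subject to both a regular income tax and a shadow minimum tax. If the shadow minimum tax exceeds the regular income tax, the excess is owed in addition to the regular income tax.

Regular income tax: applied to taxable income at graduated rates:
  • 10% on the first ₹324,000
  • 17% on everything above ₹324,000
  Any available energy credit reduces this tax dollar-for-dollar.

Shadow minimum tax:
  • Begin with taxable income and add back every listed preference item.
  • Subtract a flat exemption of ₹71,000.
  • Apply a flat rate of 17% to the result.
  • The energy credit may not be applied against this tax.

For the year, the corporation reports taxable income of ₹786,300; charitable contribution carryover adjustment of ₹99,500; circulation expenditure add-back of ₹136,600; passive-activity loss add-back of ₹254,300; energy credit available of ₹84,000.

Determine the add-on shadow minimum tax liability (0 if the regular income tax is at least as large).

₹177,978

Shadow minimum tax:
  Adjusted income: ₹786,300 + ₹99,500 + ₹136,600 + ₹254,300 = ₹1,276,700
  Less exemption ₹71,000 → base ₹1,205,700
  ₹1,205,700 × 17% = ₹204,969

Regular income tax:
  ₹324,000 × 10% = ₹32,400
  ₹462,300 × 17% = ₹78,591
  → ₹110,991
  Less energy credit ₹84,000 → ₹26,991

Excess of shadow minimum tax over regular income tax: ₹204,969 − ₹26,991 = ₹177,978.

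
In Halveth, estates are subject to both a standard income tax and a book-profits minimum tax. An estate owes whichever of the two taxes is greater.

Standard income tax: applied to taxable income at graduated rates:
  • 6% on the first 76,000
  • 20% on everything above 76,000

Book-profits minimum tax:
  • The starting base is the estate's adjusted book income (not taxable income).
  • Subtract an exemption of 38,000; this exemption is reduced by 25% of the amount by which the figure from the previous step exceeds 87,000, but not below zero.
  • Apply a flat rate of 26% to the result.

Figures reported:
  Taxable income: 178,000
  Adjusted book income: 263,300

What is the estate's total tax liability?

Book-profits minimum tax:
  Base (adjusted book income): 263,300
  Exemption: 25% × (263,300 − 87,000) = 44,075 ≥ 38,000, so the exemption is fully phased out
  Base: 263,300 − 0 = 263,300
  263,300 × 26% = 68,458

Standard income tax:
  76,000 × 6% = 4,560
  102,000 × 20% = 20,400
  → 24,960

68,458 > 24,960, so the book-profits minimum tax is the binding amount.

68,458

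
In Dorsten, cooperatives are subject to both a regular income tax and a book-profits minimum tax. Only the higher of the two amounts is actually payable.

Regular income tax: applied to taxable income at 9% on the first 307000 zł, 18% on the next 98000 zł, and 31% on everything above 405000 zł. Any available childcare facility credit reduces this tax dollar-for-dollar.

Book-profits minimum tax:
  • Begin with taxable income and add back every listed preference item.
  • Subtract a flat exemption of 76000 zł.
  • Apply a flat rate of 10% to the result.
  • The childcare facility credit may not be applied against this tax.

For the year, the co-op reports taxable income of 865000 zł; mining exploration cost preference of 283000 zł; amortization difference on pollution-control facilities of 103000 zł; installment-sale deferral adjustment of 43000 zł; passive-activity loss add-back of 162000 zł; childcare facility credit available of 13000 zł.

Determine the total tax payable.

174870 zł

Book-profits minimum tax:
  Adjusted income: 865000 zł + 283000 zł + 103000 zł + 43000 zł + 162000 zł = 1456000 zł
  Less exemption 76000 zł → base 1380000 zł
  1380000 zł × 10% = 138000 zł

Regular income tax:
  307000 zł × 9% = 27630 zł
  98000 zł × 18% = 17640 zł
  460000 zł × 31% = 142600 zł
  → 187870 zł
  Less childcare facility credit 13000 zł → 174870 zł

174870 zł > 138000 zł, so the regular income tax governs.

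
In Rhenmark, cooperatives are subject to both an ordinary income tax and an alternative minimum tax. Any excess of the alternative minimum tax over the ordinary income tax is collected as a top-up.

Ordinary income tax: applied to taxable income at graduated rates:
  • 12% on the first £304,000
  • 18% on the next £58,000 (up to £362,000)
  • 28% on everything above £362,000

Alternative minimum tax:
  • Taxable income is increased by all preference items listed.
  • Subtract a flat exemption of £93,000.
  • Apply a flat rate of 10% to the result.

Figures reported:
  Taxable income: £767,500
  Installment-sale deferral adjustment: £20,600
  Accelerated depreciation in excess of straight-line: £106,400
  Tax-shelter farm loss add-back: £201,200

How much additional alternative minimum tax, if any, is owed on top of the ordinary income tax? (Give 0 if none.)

£0

Alternative minimum tax:
  Adjusted income: £767,500 + £20,600 + £106,400 + £201,200 = £1,095,700
  Less exemption £93,000 → base £1,002,700
  £1,002,700 × 10% = £100,270

Ordinary income tax:
  £304,000 × 12% = £36,480
  £58,000 × 18% = £10,440
  £405,500 × 28% = £113,540
  → £160,460

£100,270 ≤ £160,460, so no add-on is due.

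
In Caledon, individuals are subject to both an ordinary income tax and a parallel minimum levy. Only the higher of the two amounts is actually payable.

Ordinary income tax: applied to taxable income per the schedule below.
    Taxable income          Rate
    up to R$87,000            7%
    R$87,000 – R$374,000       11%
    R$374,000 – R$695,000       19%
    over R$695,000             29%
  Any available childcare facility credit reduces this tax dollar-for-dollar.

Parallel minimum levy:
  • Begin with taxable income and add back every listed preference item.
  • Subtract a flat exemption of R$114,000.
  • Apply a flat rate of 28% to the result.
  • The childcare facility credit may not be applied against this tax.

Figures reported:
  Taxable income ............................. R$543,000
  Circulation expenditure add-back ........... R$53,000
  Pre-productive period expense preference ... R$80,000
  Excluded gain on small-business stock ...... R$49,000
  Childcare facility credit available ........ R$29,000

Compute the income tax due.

R$171,080

Parallel minimum levy:
  Adjusted income: R$543,000 + R$53,000 + R$80,000 + R$49,000 = R$725,000
  Less exemption R$114,000 → base R$611,000
  R$611,000 × 28% = R$171,080

Ordinary income tax:
  R$87,000 × 7% = R$6,090
  R$287,000 × 11% = R$31,570
  R$169,000 × 19% = R$32,110
  → R$69,770
  Less childcare facility credit R$29,000 → R$40,770

R$171,080 > R$40,770, so the parallel minimum levy is the binding amount.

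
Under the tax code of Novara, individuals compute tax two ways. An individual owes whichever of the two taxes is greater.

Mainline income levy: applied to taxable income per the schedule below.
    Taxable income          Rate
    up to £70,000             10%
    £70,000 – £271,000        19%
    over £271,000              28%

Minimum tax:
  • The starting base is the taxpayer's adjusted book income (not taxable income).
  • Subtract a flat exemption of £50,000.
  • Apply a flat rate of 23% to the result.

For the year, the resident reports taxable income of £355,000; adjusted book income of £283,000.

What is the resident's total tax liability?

£68,710

Mainline income levy:
  £70,000 × 10% = £7,000
  £201,000 × 19% = £38,190
  £84,000 × 28% = £23,520
  → £68,710

Minimum tax:
  Base (adjusted book income): £283,000
  Less exemption £50,000 → base £233,000
  £233,000 × 23% = £53,590

£68,710 > £53,590, so the mainline income levy governs.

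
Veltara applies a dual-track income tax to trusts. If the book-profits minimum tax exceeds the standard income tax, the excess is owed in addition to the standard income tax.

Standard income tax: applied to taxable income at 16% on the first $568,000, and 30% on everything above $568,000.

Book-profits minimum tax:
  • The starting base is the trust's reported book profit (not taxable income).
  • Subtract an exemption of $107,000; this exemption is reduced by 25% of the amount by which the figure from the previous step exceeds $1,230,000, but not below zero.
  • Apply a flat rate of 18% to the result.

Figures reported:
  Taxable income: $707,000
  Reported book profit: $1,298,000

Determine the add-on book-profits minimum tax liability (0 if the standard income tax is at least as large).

$84,860

Standard income tax:
  $568,000 × 16% = $90,880
  $139,000 × 30% = $41,700
  → $132,580

Book-profits minimum tax:
  Base (reported book profit): $1,298,000
  Exemption: $107,000 − 25% × ($1,298,000 − $1,230,000) = $107,000 − $17,000 = $90,000
  Base: $1,298,000 − $90,000 = $1,208,000
  $1,208,000 × 18% = $217,440

Excess of book-profits minimum tax over standard income tax: $217,440 − $132,580 = $84,860.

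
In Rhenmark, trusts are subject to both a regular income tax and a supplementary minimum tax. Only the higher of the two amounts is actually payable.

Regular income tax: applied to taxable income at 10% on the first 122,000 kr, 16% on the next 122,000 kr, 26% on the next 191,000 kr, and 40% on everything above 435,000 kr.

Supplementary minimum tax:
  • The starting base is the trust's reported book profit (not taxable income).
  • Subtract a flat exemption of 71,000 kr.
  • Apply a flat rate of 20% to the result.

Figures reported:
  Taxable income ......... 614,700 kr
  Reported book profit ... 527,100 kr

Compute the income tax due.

Supplementary minimum tax:
  Base (reported book profit): 527,100 kr
  Less exemption 71,000 kr → base 456,100 kr
  456,100 kr × 20% = 91,220 kr

Regular income tax:
  122,000 kr × 10% = 12,200 kr
  122,000 kr × 16% = 19,520 kr
  191,000 kr × 26% = 49,660 kr
  179,700 kr × 40% = 71,880 kr
  → 153,260 kr

153,260 kr > 91,220 kr, so the regular income tax governs.

153,260 kr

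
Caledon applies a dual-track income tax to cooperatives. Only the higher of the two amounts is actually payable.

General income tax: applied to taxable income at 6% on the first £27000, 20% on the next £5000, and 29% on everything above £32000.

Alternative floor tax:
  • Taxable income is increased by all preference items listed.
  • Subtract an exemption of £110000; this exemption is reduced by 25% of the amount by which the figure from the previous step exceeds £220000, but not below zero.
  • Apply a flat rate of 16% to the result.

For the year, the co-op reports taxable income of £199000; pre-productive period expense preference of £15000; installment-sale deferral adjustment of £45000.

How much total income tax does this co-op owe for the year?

£51050

General income tax:
  £27000 × 6% = £1620
  £5000 × 20% = £1000
  £167000 × 29% = £48430
  → £51050

Alternative floor tax:
  Adjusted income: £199000 + £15000 + £45000 = £259000
  Exemption: £110000 − 25% × (£259000 − £220000) = £110000 − £9750 = £100250
  Base: £259000 − £100250 = £158750
  £158750 × 16% = £25400

£51050 > £25400, so the general income tax governs.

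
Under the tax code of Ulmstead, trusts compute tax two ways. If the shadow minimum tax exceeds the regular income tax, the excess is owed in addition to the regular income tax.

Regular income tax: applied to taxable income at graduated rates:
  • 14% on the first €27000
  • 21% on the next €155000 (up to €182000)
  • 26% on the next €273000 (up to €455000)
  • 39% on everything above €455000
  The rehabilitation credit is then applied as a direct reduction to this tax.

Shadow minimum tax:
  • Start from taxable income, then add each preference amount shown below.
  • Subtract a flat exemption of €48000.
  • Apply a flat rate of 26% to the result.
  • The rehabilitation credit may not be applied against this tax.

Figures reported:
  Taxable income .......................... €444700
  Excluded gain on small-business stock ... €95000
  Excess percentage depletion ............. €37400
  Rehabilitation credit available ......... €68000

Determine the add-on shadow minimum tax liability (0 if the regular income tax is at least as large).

Regular income tax:
  €27000 × 14% = €3780
  €155000 × 21% = €32550
  €262700 × 26% = €68302
  → €104632
  Less rehabilitation credit €68000 → €36632

Shadow minimum tax:
  Adjusted income: €444700 + €95000 + €37400 = €577100
  Less exemption €48000 → base €529100
  €529100 × 26% = €137566

Excess of shadow minimum tax over regular income tax: €137566 − €36632 = €100934.

€100934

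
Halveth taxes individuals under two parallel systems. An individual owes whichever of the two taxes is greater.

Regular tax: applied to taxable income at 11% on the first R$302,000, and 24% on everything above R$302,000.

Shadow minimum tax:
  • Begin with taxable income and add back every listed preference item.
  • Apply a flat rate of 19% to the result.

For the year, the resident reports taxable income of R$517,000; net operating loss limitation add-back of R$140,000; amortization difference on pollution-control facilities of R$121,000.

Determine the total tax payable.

Regular tax:
  R$302,000 × 11% = R$33,220
  R$215,000 × 24% = R$51,600
  → R$84,820

Shadow minimum tax:
  Adjusted income: R$517,000 + R$140,000 + R$121,000 = R$778,000
  R$778,000 × 19% = R$147,820

R$147,820 > R$84,820, so the shadow minimum tax is the binding amount.

R$147,820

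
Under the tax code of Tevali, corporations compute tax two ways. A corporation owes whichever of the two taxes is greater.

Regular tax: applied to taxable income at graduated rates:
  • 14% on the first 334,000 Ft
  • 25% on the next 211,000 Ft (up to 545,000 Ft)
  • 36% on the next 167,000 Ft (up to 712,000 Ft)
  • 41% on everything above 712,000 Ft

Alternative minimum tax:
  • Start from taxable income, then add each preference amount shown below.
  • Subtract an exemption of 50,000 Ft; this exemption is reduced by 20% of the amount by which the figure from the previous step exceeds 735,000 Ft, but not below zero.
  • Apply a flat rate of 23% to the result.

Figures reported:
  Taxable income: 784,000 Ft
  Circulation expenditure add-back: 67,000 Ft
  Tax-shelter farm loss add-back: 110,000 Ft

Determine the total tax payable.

Regular tax:
  334,000 Ft × 14% = 46,760 Ft
  211,000 Ft × 25% = 52,750 Ft
  167,000 Ft × 36% = 60,120 Ft
  72,000 Ft × 41% = 29,520 Ft
  → 189,150 Ft

Alternative minimum tax:
  Adjusted income: 784,000 Ft + 67,000 Ft + 110,000 Ft = 961,000 Ft
  Exemption: 50,000 Ft − 20% × (961,000 Ft − 735,000 Ft) = 50,000 Ft − 45,200 Ft = 4,800 Ft
  Base: 961,000 Ft − 4,800 Ft = 956,200 Ft
  956,200 Ft × 23% = 219,926 Ft

219,926 Ft > 189,150 Ft, so the alternative minimum tax is the binding amount.

219,926 Ft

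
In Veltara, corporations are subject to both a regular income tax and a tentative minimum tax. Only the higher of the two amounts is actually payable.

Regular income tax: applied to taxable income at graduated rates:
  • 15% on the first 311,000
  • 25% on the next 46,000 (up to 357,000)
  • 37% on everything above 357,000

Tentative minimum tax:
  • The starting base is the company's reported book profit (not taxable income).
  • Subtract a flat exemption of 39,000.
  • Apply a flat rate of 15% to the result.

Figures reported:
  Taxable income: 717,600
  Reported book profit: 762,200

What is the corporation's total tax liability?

191,572

Tentative minimum tax:
  Base (reported book profit): 762,200
  Less exemption 39,000 → base 723,200
  723,200 × 15% = 108,480

Regular income tax:
  311,000 × 15% = 46,650
  46,000 × 25% = 11,500
  360,600 × 37% = 133,422
  → 191,572

191,572 > 108,480, so the regular income tax governs.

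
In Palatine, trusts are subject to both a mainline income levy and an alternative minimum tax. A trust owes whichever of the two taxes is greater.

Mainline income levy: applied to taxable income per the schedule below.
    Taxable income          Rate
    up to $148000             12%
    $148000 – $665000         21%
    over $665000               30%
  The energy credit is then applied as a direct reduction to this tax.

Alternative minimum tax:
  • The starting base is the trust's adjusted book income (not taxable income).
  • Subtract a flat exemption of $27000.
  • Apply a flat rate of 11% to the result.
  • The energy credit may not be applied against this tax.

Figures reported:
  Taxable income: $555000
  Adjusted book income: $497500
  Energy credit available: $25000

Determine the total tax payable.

Alternative minimum tax:
  Base (adjusted book income): $497500
  Less exemption $27000 → base $470500
  $470500 × 11% = $51755

Mainline income levy:
  $148000 × 12% = $17760
  $407000 × 21% = $85470
  → $103230
  Less energy credit $25000 → $78230

$78230 > $51755, so the mainline income levy governs.

$78230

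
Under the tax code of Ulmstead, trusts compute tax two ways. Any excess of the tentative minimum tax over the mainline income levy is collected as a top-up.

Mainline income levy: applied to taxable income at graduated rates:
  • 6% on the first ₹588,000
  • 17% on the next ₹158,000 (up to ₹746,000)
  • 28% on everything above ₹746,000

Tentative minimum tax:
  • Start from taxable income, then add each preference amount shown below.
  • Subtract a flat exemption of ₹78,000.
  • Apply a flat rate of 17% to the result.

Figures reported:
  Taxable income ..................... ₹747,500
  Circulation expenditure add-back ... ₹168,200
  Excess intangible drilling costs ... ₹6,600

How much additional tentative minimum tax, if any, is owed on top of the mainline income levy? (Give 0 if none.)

Mainline income levy:
  ₹588,000 × 6% = ₹35,280
  ₹158,000 × 17% = ₹26,860
  ₹1,500 × 28% = ₹420
  → ₹62,560

Tentative minimum tax:
  Adjusted income: ₹747,500 + ₹168,200 + ₹6,600 = ₹922,300
  Less exemption ₹78,000 → base ₹844,300
  ₹844,300 × 17% = ₹143,531

Excess of tentative minimum tax over mainline income levy: ₹143,531 − ₹62,560 = ₹80,971.

₹80,971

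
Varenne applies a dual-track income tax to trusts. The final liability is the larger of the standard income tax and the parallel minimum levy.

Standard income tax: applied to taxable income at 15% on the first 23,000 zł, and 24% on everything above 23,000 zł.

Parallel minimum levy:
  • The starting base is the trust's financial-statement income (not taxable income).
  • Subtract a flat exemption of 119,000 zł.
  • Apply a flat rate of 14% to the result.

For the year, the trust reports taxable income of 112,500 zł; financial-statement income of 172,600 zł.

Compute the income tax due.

24,930 zł

Standard income tax:
  23,000 zł × 15% = 3,450 zł
  89,500 zł × 24% = 21,480 zł
  → 24,930 zł

Parallel minimum levy:
  Base (financial-statement income): 172,600 zł
  Less exemption 119,000 zł → base 53,600 zł
  53,600 zł × 14% = 7,504 zł

24,930 zł > 7,504 zł, so the standard income tax governs.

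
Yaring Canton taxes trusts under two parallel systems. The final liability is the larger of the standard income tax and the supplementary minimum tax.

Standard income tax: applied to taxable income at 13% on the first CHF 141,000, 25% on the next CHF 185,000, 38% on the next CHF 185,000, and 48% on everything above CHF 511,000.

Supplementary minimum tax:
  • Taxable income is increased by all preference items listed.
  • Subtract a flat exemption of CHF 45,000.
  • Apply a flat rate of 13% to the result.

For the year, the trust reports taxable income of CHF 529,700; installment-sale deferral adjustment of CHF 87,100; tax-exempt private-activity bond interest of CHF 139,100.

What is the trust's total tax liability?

CHF 143,856

Standard income tax:
  CHF 141,000 × 13% = CHF 18,330
  CHF 185,000 × 25% = CHF 46,250
  CHF 185,000 × 38% = CHF 70,300
  CHF 18,700 × 48% = CHF 8,976
  → CHF 143,856

Supplementary minimum tax:
  Adjusted income: CHF 529,700 + CHF 87,100 + CHF 139,100 = CHF 755,900
  Less exemption CHF 45,000 → base CHF 710,900
  CHF 710,900 × 13% = CHF 92,417

CHF 143,856 > CHF 92,417, so the standard income tax governs.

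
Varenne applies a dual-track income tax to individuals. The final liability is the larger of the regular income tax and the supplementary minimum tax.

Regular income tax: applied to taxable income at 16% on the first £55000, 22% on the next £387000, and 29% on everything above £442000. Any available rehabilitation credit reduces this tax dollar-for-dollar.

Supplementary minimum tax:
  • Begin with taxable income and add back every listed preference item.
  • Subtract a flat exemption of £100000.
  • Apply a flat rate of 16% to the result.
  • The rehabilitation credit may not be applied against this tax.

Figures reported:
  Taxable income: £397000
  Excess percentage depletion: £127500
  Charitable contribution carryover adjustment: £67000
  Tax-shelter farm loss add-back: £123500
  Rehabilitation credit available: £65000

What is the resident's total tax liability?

Supplementary minimum tax:
  Adjusted income: £397000 + £127500 + £67000 + £123500 = £715000
  Less exemption £100000 → base £615000
  £615000 × 16% = £98400

Regular income tax:
  £55000 × 16% = £8800
  £342000 × 22% = £75240
  → £84040
  Less rehabilitation credit £65000 → £19040

£98400 > £19040, so the supplementary minimum tax is the binding amount.

£98400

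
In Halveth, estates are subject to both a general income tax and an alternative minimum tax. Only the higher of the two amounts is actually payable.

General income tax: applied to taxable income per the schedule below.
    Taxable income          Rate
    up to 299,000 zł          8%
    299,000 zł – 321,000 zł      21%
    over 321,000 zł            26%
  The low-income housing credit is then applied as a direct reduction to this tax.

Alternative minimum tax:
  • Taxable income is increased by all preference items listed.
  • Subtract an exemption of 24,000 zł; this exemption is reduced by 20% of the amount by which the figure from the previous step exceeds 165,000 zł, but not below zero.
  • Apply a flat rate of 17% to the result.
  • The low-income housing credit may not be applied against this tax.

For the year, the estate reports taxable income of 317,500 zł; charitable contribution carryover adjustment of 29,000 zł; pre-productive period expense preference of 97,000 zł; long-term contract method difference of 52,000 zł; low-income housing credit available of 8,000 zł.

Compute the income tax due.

84,235 zł

Alternative minimum tax:
  Adjusted income: 317,500 zł + 29,000 zł + 97,000 zł + 52,000 zł = 495,500 zł
  Exemption: 20% × (495,500 zł − 165,000 zł) = 66,100 zł ≥ 24,000 zł, so the exemption is fully phased out
  Base: 495,500 zł − 0 zł = 495,500 zł
  495,500 zł × 17% = 84,235 zł

General income tax:
  299,000 zł × 8% = 23,920 zł
  18,500 zł × 21% = 3,885 zł
  → 27,805 zł
  Less low-income housing credit 8,000 zł → 19,805 zł

84,235 zł > 19,805 zł, so the alternative minimum tax is the binding amount.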